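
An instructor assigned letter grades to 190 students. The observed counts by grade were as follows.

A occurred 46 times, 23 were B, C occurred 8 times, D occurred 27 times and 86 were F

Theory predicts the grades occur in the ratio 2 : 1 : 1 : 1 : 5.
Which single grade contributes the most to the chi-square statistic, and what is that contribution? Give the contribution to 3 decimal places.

Ratio total = 10. Expected counts: 190×2/10 = 38, 190×1/10 = 19, 190×1/10 = 19, 190×1/10 = 19, 190×5/10 = 95.
A: (46 − 38)²/38 = 64/38 = 1.6842
B: (23 − 19)²/19 = 16/19 = 0.8421
C: (8 − 19)²/19 = 121/19 = 6.3684
D: (27 − 19)²/19 = 64/19 = 3.3684
F: (86 − 95)²/95 = 81/95 = 0.8526
The largest term is for C: 6.368.

C, 6.368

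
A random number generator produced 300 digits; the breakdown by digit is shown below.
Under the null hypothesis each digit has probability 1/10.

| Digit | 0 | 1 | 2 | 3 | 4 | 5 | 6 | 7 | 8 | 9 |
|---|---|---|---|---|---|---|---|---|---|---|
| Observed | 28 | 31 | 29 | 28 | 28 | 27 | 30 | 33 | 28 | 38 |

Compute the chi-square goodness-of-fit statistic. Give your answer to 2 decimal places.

3.33

Under H₀ each category has probability 1/10, so each expected count is 300/10 = 30.
χ² = (28−30)²/30 + (31−30)²/30 + (29−30)²/30 + (28−30)²/30 + (28−30)²/30 + (27−30)²/30 + (30−30)²/30 + (33−30)²/30 + (28−30)²/30 + (38−30)²/30
   = 0.133 + 0.033 + 0.033 + 0.133 + 0.133 + 0.300 + 0.000 + 0.300 + 0.133 + 2.133
Sum = 3.33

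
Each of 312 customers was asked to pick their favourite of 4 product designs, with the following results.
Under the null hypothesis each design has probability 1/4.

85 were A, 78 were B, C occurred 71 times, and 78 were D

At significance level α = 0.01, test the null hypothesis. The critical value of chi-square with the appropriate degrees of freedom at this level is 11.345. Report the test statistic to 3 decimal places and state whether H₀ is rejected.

Expected count for each of the 4 categories: 312/4 = 78.
A: (85 − 78)²/78 = 49/78 = 0.6282
B: (78 − 78)²/78 = 0/78 = 0.0000
C: (71 − 78)²/78 = 49/78 = 0.6282
D: (78 − 78)²/78 = 0/78 = 0.0000
Sum = 1.256
df = 3. Since 1.256 < 11.345, we do not reject H₀.

1.256; do not reject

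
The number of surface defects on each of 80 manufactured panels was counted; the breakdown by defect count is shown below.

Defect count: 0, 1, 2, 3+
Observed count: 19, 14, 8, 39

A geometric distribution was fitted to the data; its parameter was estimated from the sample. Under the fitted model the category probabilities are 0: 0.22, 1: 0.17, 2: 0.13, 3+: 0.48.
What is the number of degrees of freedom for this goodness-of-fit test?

There are k = 4 categories and 1 parameter estimated from the data, so df = 4 − 1 − 1 = 2.

2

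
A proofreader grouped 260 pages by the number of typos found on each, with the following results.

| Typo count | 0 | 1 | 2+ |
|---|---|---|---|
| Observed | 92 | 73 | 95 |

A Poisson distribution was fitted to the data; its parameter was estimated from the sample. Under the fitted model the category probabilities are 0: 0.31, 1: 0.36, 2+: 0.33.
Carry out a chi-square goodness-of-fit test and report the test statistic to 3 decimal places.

7.133

Expected counts E_i = n·p_i: 260×0.31 = 80.6, 260×0.36 = 93.6, 260×0.33 = 85.8.
χ² = (92−80.6)²/80.6 + (73−93.6)²/93.6 + (95−85.8)²/85.8
   = 1.6124 + 4.5338 + 0.9865
Sum = 7.133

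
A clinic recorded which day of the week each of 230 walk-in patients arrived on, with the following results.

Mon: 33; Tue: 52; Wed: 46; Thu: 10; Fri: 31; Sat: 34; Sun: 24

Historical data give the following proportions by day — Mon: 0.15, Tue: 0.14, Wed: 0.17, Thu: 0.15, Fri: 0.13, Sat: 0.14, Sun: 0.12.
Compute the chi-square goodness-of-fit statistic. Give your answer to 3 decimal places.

31.467

Expected counts E_i = n·p_i: 230×0.15 = 34.5, 230×0.14 = 32.2, 230×0.17 = 39.1, 230×0.15 = 34.5, 230×0.13 = 29.9, 230×0.14 = 32.2, 230×0.12 = 27.6.
cat         O        E   (O−E)²/E
Mon        33     34.5     0.0652
Tue        52     32.2    12.1752
Wed        46     39.1     1.2176
Thu        10     34.5    17.3986
Fri        31     29.9     0.0405
Sat        34     32.2     0.1006
Sun        24     27.6     0.4696
Sum = 31.467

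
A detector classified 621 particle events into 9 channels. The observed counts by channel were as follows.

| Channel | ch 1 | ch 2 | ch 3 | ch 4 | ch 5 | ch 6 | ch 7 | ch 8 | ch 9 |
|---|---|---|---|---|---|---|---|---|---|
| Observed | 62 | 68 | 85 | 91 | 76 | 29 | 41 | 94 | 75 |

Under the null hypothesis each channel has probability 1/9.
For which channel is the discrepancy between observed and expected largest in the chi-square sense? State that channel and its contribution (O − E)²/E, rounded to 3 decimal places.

ch 6, 23.188

Expected count for each of the 9 categories: 621/9 = 69.
χ² = (62−69)²/69 + (68−69)²/69 + (85−69)²/69 + (91−69)²/69 + (76−69)²/69 + (29−69)²/69 + (41−69)²/69 + (94−69)²/69 + (75−69)²/69
   = 0.7101 + 0.0145 + 3.7101 + 7.0145 + 0.7101 + 23.1884 + 11.3623 + 9.0580 + 0.5217
The largest term is for ch 6: 23.188.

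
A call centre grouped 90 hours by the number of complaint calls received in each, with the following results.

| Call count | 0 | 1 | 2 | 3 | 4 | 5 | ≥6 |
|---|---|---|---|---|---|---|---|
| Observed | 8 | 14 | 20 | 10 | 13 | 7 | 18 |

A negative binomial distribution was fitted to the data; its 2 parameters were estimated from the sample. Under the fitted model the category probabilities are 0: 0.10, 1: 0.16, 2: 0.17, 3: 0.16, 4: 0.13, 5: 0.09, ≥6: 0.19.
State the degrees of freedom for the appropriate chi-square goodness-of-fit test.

There are k = 7 categories and 2 parameters estimated from the data, so df = 7 − 1 − 2 = 4.

4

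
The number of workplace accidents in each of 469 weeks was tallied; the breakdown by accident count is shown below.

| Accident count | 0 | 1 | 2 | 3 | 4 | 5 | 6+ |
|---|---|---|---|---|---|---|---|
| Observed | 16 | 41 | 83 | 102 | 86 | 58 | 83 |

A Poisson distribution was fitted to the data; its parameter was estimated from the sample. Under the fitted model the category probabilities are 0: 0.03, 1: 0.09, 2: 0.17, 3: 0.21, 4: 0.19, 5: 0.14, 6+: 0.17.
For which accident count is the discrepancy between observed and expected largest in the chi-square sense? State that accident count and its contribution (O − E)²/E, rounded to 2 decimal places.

5, 0.89

Expected counts E_i = n·p_i: 469×0.03 = 14.07, 469×0.09 = 42.21, 469×0.17 = 79.73, 469×0.21 = 98.49, 469×0.19 = 89.11, 469×0.14 = 65.66, 469×0.17 = 79.73.
0: (16 − 14.07)²/14.07 = 3.7249/14.07 = 0.265
1: (41 − 42.21)²/42.21 = 1.4641/42.21 = 0.035
2: (83 − 79.73)²/79.73 = 10.6929/79.73 = 0.134
3: (102 − 98.49)²/98.49 = 12.3201/98.49 = 0.125
4: (86 − 89.11)²/89.11 = 9.6721/89.11 = 0.109
5: (58 − 65.66)²/65.66 = 58.6756/65.66 = 0.894
6+: (83 − 79.73)²/79.73 = 10.6929/79.73 = 0.134
The largest term is for 5: 0.89.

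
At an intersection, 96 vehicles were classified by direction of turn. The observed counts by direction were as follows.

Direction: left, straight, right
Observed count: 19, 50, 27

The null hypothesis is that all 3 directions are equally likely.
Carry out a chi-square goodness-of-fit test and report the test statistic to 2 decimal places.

Under H₀ each category has probability 1/3, so each expected count is 96/3 = 32.
χ² = (19−32)²/32 + (50−32)²/32 + (27−32)²/32
   = 5.281 + 10.125 + 0.781
Sum = 16.19

16.19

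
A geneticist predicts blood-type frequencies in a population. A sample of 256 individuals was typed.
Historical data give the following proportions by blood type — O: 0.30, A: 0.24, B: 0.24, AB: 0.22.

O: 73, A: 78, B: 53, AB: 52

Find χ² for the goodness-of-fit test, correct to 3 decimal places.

Expected counts E_i = n·p_i: 256×0.30 = 76.8, 256×0.24 = 61.44, 256×0.24 = 61.44, 256×0.22 = 56.32.
O: (73 − 76.8)²/76.8 = 14.44/76.8 = 0.1880
A: (78 − 61.44)²/61.44 = 274.2336/61.44 = 4.4634
B: (53 − 61.44)²/61.44 = 71.2336/61.44 = 1.1594
AB: (52 − 56.32)²/56.32 = 18.6624/56.32 = 0.3314
Sum = 6.142

6.142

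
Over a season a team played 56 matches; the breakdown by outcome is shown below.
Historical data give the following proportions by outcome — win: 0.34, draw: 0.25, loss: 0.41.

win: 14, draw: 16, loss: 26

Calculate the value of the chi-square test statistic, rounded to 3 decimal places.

2.022

Expected counts E_i = n·p_i: 56×0.34 = 19.04, 56×0.25 = 14, 56×0.41 = 22.96.
win: (14 − 19.04)²/19.04 = 25.4016/19.04 = 1.3341
draw: (16 − 14)²/14 = 4/14 = 0.2857
loss: (26 − 22.96)²/22.96 = 9.2416/22.96 = 0.4025
Sum = 2.022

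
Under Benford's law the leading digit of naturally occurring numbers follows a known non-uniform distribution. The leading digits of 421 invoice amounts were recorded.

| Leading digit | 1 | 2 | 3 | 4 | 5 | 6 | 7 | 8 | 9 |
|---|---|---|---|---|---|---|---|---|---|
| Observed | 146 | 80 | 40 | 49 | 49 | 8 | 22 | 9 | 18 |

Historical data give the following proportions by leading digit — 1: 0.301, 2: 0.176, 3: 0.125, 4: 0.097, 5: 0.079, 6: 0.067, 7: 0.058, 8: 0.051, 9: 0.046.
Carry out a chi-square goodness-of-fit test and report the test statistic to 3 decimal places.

37.569

Expected counts E_i = n·p_i: 421×0.301 = 126.721, 421×0.176 = 74.096, 421×0.125 = 52.625, 421×0.097 = 40.837, 421×0.079 = 33.259, 421×0.067 = 28.207, 421×0.058 = 24.418, 421×0.051 = 21.471, 421×0.046 = 19.366.
1: (146 − 126.721)²/126.721 = 371.679841/126.721 = 2.9331
2: (80 − 74.096)²/74.096 = 34.857216/74.096 = 0.4704
3: (40 − 52.625)²/52.625 = 159.390625/52.625 = 3.0288
4: (49 − 40.837)²/40.837 = 66.634569/40.837 = 1.6317
5: (49 − 33.259)²/33.259 = 247.779081/33.259 = 7.4500
6: (8 − 28.207)²/28.207 = 408.322849/28.207 = 14.4759
7: (22 − 24.418)²/24.418 = 5.846724/24.418 = 0.2394
8: (9 − 21.471)²/21.471 = 155.525841/21.471 = 7.2435
9: (18 − 19.366)²/19.366 = 1.865956/19.366 = 0.0964
Sum = 37.569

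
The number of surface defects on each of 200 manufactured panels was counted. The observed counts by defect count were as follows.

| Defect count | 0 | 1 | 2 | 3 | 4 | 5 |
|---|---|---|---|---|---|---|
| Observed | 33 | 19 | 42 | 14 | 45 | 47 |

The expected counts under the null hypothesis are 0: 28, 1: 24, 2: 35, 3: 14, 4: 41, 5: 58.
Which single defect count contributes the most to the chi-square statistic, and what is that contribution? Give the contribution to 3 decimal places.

χ² = (33−28)²/28 + (19−24)²/24 + (42−35)²/35 + (14−14)²/14 + (45−41)²/41 + (47−58)²/58
   = 0.8929 + 1.0417 + 1.4000 + 0.0000 + 0.3902 + 2.0862
The largest term is for 5: 2.086.

5, 2.086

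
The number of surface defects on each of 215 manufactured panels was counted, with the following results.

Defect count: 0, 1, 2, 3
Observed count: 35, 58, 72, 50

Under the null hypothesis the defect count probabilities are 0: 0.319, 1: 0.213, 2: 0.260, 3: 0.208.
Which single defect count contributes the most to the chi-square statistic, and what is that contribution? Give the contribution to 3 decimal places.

0, 16.446

Expected counts E_i = n·p_i: 215×0.319 = 68.585, 215×0.213 = 45.795, 215×0.260 = 55.9, 215×0.208 = 44.72.
0: (35 − 68.585)²/68.585 = 1127.952225/68.585 = 16.4460
1: (58 − 45.795)²/45.795 = 148.962025/45.795 = 3.2528
2: (72 − 55.9)²/55.9 = 259.21/55.9 = 4.6370
3: (50 − 44.72)²/44.72 = 27.8784/44.72 = 0.6234
The largest term is for 0: 16.446.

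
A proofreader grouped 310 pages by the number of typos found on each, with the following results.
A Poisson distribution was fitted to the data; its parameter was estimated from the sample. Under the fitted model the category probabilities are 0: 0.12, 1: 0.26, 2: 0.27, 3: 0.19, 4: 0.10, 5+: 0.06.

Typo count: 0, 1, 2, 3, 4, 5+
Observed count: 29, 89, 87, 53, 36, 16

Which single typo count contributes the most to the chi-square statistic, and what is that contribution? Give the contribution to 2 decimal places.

0, 1.81

Expected counts E_i = n·p_i: 310×0.12 = 37.2, 310×0.26 = 80.6, 310×0.27 = 83.7, 310×0.19 = 58.9, 310×0.10 = 31, 310×0.06 = 18.6.
χ² = (29−37.2)²/37.2 + (89−80.6)²/80.6 + (87−83.7)²/83.7 + (53−58.9)²/58.9 + (36−31)²/31 + (16−18.6)²/18.6
   = 1.808 + 0.875 + 0.130 + 0.591 + 0.806 + 0.363
The largest term is for 0: 1.81.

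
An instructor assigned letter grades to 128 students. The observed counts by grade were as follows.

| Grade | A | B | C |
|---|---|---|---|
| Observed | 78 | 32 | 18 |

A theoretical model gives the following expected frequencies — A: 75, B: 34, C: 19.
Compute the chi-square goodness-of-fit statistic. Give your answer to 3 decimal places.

cat         O        E   (O−E)²/E
A          78       75     0.1200
B          32       34     0.1176
C          18       19     0.0526
Sum = 0.290

0.290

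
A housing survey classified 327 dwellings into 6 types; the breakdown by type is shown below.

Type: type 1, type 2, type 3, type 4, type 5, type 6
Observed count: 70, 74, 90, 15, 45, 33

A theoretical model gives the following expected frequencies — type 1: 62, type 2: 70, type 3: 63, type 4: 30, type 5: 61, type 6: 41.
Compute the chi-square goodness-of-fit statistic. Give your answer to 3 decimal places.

26.090

cat         O        E   (O−E)²/E
type 1     70       62     1.0323
type 2     74       70     0.2286
type 3     90       63    11.5714
type 4     15       30     7.5000
type 5     45       61     4.1967
type 6     33       41     1.5610
Sum = 26.090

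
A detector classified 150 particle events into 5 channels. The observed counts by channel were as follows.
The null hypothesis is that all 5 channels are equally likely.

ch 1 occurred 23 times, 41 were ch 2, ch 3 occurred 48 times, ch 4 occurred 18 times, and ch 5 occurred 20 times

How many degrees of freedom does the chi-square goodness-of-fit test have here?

There are k = 5 categories and no parameters were estimated from the data, so df = 5 − 1 = 4.

4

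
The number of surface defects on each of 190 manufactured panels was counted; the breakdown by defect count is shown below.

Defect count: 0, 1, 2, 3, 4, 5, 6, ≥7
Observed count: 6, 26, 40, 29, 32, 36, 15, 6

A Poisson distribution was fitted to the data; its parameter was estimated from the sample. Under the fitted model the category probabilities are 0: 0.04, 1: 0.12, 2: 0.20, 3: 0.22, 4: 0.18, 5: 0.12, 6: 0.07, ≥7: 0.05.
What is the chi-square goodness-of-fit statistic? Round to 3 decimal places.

Expected counts E_i = n·p_i: 190×0.04 = 7.6, 190×0.12 = 22.8, 190×0.20 = 38, 190×0.22 = 41.8, 190×0.18 = 34.2, 190×0.12 = 22.8, 190×0.07 = 13.3, 190×0.05 = 9.5.
0: (6 − 7.6)²/7.6 = 2.56/7.6 = 0.3368
1: (26 − 22.8)²/22.8 = 10.24/22.8 = 0.4491
2: (40 − 38)²/38 = 4/38 = 0.1053
3: (29 − 41.8)²/41.8 = 163.84/41.8 = 3.9196
4: (32 − 34.2)²/34.2 = 4.84/34.2 = 0.1415
5: (36 − 22.8)²/22.8 = 174.24/22.8 = 7.6421
6: (15 − 13.3)²/13.3 = 2.89/13.3 = 0.2173
≥7: (6 − 9.5)²/9.5 = 12.25/9.5 = 1.2895
Sum = 14.101

14.101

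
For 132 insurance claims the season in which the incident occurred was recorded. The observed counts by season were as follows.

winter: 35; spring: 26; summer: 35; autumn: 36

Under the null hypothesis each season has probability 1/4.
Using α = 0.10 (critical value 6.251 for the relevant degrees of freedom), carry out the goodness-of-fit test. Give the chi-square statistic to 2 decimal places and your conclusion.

Expected count for each of the 4 categories: 132/4 = 33.
χ² = (35−33)²/33 + (26−33)²/33 + (35−33)²/33 + (36−33)²/33
   = 0.121 + 1.485 + 0.121 + 0.273
Sum = 2.00
df = 3. Since 2.00 < 6.251, we do not reject H₀.

2.00; do not reject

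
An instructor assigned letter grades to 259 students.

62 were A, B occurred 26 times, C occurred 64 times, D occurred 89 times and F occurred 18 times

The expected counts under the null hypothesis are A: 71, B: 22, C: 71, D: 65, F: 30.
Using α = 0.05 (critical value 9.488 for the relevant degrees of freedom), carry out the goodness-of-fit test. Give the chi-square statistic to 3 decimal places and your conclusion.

16.220; reject

χ² = (62−71)²/71 + (26−22)²/22 + (64−71)²/71 + (89−65)²/65 + (18−30)²/30
   = 1.1408 + 0.7273 + 0.6901 + 8.8615 + 4.8000
Sum = 16.220
df = 4. Since 16.220 > 9.488, we reject H₀.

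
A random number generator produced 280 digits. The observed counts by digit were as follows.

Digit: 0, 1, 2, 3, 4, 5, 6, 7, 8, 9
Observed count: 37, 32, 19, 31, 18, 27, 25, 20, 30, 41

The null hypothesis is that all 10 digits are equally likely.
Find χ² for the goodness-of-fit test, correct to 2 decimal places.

Expected count for each of the 10 categories: 280/10 = 28.
cat         O        E   (O−E)²/E
0          37       28      2.893
1          32       28      0.571
2          19       28      2.893
3          31       28      0.321
4          18       28      3.571
5          27       28      0.036
6          25       28      0.321
7          20       28      2.286
8          30       28      0.143
9          41       28      6.036
Sum = 19.07

19.07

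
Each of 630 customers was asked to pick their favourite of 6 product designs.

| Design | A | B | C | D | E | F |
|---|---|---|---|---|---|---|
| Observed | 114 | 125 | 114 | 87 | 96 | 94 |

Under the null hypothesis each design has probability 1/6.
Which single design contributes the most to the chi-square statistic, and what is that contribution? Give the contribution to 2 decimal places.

B, 3.81

Under H₀ each category has probability 1/6, so each expected count is 630/6 = 105.
χ² = (114−105)²/105 + (125−105)²/105 + (114−105)²/105 + (87−105)²/105 + (96−105)²/105 + (94−105)²/105
   = 0.771 + 3.810 + 0.771 + 3.086 + 0.771 + 1.152
The largest term is for B: 3.81.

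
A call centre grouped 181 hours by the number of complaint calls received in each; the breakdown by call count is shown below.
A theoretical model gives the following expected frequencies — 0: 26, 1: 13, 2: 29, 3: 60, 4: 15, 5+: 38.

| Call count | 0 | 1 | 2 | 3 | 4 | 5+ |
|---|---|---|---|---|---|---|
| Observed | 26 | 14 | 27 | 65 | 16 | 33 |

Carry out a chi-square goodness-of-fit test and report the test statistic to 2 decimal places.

cat         O        E   (O−E)²/E
0          26       26      0.000
1          14       13      0.077
2          27       29      0.138
3          65       60      0.417
4          16       15      0.067
5+         33       38      0.658
Sum = 1.36

1.36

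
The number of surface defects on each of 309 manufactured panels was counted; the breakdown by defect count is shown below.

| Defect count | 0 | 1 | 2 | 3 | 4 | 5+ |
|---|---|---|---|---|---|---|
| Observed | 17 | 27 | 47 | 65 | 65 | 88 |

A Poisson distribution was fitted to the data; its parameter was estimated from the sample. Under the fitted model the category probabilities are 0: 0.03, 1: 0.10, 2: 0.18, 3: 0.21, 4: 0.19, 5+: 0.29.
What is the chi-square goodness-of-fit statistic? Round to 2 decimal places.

Expected counts E_i = n·p_i: 309×0.03 = 9.27, 309×0.10 = 30.9, 309×0.18 = 55.62, 309×0.21 = 64.89, 309×0.19 = 58.71, 309×0.29 = 89.61.
χ² = (17−9.27)²/9.27 + (27−30.9)²/30.9 + (47−55.62)²/55.62 + (65−64.89)²/64.89 + (65−58.71)²/58.71 + (88−89.61)²/89.61
   = 6.446 + 0.492 + 1.336 + 0.000 + 0.674 + 0.029
Sum = 8.98

8.98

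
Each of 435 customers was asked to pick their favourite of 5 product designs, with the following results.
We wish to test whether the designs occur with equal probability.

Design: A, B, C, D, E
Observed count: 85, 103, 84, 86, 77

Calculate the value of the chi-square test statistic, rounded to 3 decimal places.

Expected count for each of the 5 categories: 435/5 = 87.
cat         O        E   (O−E)²/E
A          85       87     0.0460
B         103       87     2.9425
C          84       87     0.1034
D          86       87     0.0115
E          77       87     1.1494
Sum = 4.253

4.253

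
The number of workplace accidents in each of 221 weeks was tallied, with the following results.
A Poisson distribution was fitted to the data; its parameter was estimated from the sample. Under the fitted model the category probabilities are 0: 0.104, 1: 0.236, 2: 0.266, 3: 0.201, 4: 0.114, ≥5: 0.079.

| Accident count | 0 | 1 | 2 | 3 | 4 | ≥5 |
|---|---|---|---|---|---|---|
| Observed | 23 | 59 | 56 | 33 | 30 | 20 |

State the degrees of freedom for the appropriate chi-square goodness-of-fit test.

There are k = 6 categories and 1 parameter estimated from the data, so df = 6 − 1 − 1 = 4.

4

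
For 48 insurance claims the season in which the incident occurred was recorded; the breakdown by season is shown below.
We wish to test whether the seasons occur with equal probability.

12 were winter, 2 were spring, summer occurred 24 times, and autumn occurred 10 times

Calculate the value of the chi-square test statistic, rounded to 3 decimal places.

Under H₀ each category has probability 1/4, so each expected count is 48/4 = 12.
χ² = (12−12)²/12 + (2−12)²/12 + (24−12)²/12 + (10−12)²/12
   = 0.0000 + 8.3333 + 12.0000 + 0.3333
Sum = 20.667

20.667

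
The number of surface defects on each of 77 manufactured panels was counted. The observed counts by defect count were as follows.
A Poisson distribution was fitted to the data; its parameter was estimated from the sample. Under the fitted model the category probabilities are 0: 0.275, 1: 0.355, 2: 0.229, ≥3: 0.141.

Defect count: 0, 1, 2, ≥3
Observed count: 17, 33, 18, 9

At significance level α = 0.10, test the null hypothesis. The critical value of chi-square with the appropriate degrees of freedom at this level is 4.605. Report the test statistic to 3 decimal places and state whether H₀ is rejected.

Expected counts E_i = n·p_i: 77×0.275 = 21.175, 77×0.355 = 27.335, 77×0.229 = 17.633, 77×0.141 = 10.857.
χ² = (17−21.175)²/21.175 + (33−27.335)²/27.335 + (18−17.633)²/17.633 + (9−10.857)²/10.857
   = 0.8232 + 1.1740 + 0.0076 + 0.3176
Sum = 2.322
df = 2. Since 2.322 < 4.605, we do not reject H₀.

2.322; do not reject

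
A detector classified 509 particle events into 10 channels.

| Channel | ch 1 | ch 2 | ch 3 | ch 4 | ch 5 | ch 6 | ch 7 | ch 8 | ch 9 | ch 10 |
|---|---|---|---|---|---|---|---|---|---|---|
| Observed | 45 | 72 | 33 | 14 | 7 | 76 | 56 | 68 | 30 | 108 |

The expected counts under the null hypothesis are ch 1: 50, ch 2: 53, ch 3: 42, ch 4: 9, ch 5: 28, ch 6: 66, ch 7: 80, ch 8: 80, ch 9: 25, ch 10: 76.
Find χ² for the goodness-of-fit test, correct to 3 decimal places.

χ² = (45−50)²/50 + (72−53)²/53 + (33−42)²/42 + (14−9)²/9 + (7−28)²/28 + (76−66)²/66 + (56−80)²/80 + (68−80)²/80 + (30−25)²/25 + (108−76)²/76
   = 0.5000 + 6.8113 + 1.9286 + 2.7778 + 15.7500 + 1.5152 + 7.2000 + 1.8000 + 1.0000 + 13.4737
Sum = 52.757

52.757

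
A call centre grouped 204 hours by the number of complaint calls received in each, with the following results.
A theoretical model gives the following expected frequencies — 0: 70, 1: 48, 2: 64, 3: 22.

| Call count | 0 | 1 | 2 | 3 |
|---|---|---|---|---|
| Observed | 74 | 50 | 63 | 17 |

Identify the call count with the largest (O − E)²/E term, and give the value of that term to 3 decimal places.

χ² = (74−70)²/70 + (50−48)²/48 + (63−64)²/64 + (17−22)²/22
   = 0.2286 + 0.0833 + 0.0156 + 1.1364
The largest term is for 3: 1.136.

3, 1.136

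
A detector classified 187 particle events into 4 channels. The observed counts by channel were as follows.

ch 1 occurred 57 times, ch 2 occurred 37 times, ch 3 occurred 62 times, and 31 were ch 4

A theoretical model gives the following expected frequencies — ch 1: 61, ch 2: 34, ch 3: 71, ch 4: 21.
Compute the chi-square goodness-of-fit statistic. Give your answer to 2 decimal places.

6.43

ch 1: (57 − 61)²/61 = 16/61 = 0.262
ch 2: (37 − 34)²/34 = 9/34 = 0.265
ch 3: (62 − 71)²/71 = 81/71 = 1.141
ch 4: (31 − 21)²/21 = 100/21 = 4.762
Sum = 6.43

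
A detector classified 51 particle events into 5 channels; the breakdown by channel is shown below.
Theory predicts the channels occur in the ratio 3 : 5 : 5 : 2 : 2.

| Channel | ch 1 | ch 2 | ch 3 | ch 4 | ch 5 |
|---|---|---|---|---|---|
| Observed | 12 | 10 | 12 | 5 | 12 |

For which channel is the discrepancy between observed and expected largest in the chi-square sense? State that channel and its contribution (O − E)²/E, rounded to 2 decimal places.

ch 5, 6.00

Ratio total = 17. Expected counts: 51×3/17 = 9, 51×5/17 = 15, 51×5/17 = 15, 51×2/17 = 6, 51×2/17 = 6.
χ² = (12−9)²/9 + (10−15)²/15 + (12−15)²/15 + (5−6)²/6 + (12−6)²/6
   = 1.000 + 1.667 + 0.600 + 0.167 + 6.000
The largest term is for ch 5: 6.00.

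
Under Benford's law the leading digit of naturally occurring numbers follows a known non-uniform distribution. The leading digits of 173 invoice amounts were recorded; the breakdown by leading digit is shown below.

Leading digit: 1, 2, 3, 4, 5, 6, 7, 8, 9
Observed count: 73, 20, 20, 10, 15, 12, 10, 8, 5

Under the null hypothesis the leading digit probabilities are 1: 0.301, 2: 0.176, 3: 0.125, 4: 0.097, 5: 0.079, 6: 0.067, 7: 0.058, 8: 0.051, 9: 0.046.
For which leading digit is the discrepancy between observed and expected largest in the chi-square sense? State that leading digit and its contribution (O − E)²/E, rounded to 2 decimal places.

Expected counts E_i = n·p_i: 173×0.301 = 52.073, 173×0.176 = 30.448, 173×0.125 = 21.625, 173×0.097 = 16.781, 173×0.079 = 13.667, 173×0.067 = 11.591, 173×0.058 = 10.034, 173×0.051 = 8.823, 173×0.046 = 7.958.
cat         O        E   (O−E)²/E
1          73   52.073      8.410
2          20   30.448      3.585
3          20   21.625      0.122
4          10   16.781      2.740
5          15   13.667      0.130
6          12   11.591      0.014
7          10   10.034      0.000
8           8    8.823      0.077
9           5    7.958      1.099
The largest term is for 1: 8.41.

1, 8.41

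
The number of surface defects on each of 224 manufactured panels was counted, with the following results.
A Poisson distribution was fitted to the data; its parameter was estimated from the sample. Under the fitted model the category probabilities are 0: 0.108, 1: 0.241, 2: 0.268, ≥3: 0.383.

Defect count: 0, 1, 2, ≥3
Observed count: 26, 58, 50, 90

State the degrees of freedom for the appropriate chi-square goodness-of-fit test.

There are k = 4 categories and 1 parameter estimated from the data, so df = 4 − 1 − 1 = 2.

2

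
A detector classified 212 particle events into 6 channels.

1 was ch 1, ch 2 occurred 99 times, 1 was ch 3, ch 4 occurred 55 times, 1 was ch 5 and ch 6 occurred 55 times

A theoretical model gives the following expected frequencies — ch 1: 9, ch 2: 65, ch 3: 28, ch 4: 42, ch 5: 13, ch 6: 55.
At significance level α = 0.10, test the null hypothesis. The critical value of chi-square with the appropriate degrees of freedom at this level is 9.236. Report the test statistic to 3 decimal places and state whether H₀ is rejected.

66.032; reject

cat         O        E   (O−E)²/E
ch 1        1        9     7.1111
ch 2       99       65    17.7846
ch 3        1       28    26.0357
ch 4       55       42     4.0238
ch 5        1       13    11.0769
ch 6       55       55     0.0000
Sum = 66.032
df = 5. Since 66.032 > 9.236, we reject H₀.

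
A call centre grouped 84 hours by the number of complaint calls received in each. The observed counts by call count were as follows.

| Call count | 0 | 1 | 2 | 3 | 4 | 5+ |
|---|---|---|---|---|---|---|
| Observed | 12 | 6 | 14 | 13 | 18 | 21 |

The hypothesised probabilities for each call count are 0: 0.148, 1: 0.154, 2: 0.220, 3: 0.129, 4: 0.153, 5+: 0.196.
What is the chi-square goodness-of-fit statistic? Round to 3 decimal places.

8.564

Expected counts E_i = n·p_i: 84×0.148 = 12.432, 84×0.154 = 12.936, 84×0.220 = 18.48, 84×0.129 = 10.836, 84×0.153 = 12.852, 84×0.196 = 16.464.
0: (12 − 12.432)²/12.432 = 0.186624/12.432 = 0.0150
1: (6 − 12.936)²/12.936 = 48.108096/12.936 = 3.7189
2: (14 − 18.48)²/18.48 = 20.0704/18.48 = 1.0861
3: (13 − 10.836)²/10.836 = 4.682896/10.836 = 0.4322
4: (18 − 12.852)²/12.852 = 26.501904/12.852 = 2.0621
5+: (21 − 16.464)²/16.464 = 20.575296/16.464 = 1.2497
Sum = 8.564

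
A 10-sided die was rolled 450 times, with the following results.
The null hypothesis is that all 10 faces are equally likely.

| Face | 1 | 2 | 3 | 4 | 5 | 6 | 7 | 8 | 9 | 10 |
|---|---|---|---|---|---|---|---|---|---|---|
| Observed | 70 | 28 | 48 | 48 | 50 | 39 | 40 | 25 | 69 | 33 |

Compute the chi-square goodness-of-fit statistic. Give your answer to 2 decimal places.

47.51

Expected count for each of the 10 categories: 450/10 = 45.
1: (70 − 45)²/45 = 625/45 = 13.889
2: (28 − 45)²/45 = 289/45 = 6.422
3: (48 − 45)²/45 = 9/45 = 0.200
4: (48 − 45)²/45 = 9/45 = 0.200
5: (50 − 45)²/45 = 25/45 = 0.556
6: (39 − 45)²/45 = 36/45 = 0.800
7: (40 − 45)²/45 = 25/45 = 0.556
8: (25 − 45)²/45 = 400/45 = 8.889
9: (69 − 45)²/45 = 576/45 = 12.800
10: (33 − 45)²/45 = 144/45 = 3.200
Sum = 47.51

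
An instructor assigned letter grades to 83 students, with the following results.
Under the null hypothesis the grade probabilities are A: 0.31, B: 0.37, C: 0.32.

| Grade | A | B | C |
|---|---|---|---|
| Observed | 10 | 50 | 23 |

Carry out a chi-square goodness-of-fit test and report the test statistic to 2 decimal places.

22.21

Expected counts E_i = n·p_i: 83×0.31 = 25.73, 83×0.37 = 30.71, 83×0.32 = 26.56.
χ² = (10−25.73)²/25.73 + (50−30.71)²/30.71 + (23−26.56)²/26.56
   = 9.617 + 12.117 + 0.477
Sum = 22.21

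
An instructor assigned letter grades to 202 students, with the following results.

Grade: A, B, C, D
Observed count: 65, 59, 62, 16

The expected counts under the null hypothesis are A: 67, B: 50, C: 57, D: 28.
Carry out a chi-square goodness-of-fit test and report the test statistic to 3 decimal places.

7.261

A: (65 − 67)²/67 = 4/67 = 0.0597
B: (59 − 50)²/50 = 81/50 = 1.6200
C: (62 − 57)²/57 = 25/57 = 0.4386
D: (16 − 28)²/28 = 144/28 = 5.1429
Sum = 7.261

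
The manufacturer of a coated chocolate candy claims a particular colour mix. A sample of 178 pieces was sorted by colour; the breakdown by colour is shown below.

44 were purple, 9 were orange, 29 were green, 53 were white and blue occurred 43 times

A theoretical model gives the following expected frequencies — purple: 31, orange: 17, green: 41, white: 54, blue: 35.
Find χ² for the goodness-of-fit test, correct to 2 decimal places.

χ² = (44−31)²/31 + (9−17)²/17 + (29−41)²/41 + (53−54)²/54 + (43−35)²/35
   = 5.452 + 3.765 + 3.512 + 0.019 + 1.829
Sum = 14.58

14.58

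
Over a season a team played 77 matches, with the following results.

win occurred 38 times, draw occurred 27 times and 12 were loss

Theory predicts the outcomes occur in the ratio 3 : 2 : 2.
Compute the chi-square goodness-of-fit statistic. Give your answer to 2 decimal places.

6.44

Ratio total = 7. Expected counts: 77×3/7 = 33, 77×2/7 = 22, 77×2/7 = 22.
win: (38 − 33)²/33 = 25/33 = 0.758
draw: (27 − 22)²/22 = 25/22 = 1.136
loss: (12 − 22)²/22 = 100/22 = 4.545
Sum = 6.44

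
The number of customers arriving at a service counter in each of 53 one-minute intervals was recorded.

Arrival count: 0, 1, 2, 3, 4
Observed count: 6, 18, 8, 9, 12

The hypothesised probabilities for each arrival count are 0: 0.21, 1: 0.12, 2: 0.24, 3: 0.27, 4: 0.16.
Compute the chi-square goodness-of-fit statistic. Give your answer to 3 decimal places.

28.851

Expected counts E_i = n·p_i: 53×0.21 = 11.13, 53×0.12 = 6.36, 53×0.24 = 12.72, 53×0.27 = 14.31, 53×0.16 = 8.48.
0: (6 − 11.13)²/11.13 = 26.3169/11.13 = 2.3645
1: (18 − 6.36)²/6.36 = 135.4896/6.36 = 21.3034
2: (8 − 12.72)²/12.72 = 22.2784/12.72 = 1.7514
3: (9 − 14.31)²/14.31 = 28.1961/14.31 = 1.9704
4: (12 − 8.48)²/8.48 = 12.3904/8.48 = 1.4611
Sum = 28.851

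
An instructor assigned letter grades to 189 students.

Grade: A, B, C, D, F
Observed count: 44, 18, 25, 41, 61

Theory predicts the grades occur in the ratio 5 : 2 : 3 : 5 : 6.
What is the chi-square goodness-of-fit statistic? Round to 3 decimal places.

1.433

Ratio total = 21. Expected counts: 189×5/21 = 45, 189×2/21 = 18, 189×3/21 = 27, 189×5/21 = 45, 189×6/21 = 54.
χ² = (44−45)²/45 + (18−18)²/18 + (25−27)²/27 + (41−45)²/45 + (61−54)²/54
   = 0.0222 + 0.0000 + 0.1481 + 0.3556 + 0.9074
Sum = 1.433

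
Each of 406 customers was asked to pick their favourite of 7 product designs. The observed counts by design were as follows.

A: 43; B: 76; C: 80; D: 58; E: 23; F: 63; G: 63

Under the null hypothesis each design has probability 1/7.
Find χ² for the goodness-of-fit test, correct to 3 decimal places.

39.793

Under H₀ each category has probability 1/7, so each expected count is 406/7 = 58.
cat         O        E   (O−E)²/E
A          43       58     3.8793
B          76       58     5.5862
C          80       58     8.3448
D          58       58     0.0000
E          23       58    21.1207
F          63       58     0.4310
G          63       58     0.4310
Sum = 39.793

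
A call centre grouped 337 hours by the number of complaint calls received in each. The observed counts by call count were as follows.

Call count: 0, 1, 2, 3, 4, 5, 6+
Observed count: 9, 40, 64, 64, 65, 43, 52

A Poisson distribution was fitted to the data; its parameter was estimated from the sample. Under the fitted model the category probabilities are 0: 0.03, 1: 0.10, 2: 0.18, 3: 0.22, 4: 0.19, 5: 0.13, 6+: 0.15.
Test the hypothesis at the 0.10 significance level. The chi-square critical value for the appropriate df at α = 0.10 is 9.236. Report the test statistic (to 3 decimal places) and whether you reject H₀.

Expected counts E_i = n·p_i: 337×0.03 = 10.11, 337×0.10 = 33.7, 337×0.18 = 60.66, 337×0.22 = 74.14, 337×0.19 = 64.03, 337×0.13 = 43.81, 337×0.15 = 50.55.
χ² = (9−10.11)²/10.11 + (40−33.7)²/33.7 + (64−60.66)²/60.66 + (64−74.14)²/74.14 + (65−64.03)²/64.03 + (43−43.81)²/43.81 + (52−50.55)²/50.55
   = 0.1219 + 1.1777 + 0.1839 + 1.3868 + 0.0147 + 0.0150 + 0.0416
Sum = 2.942
df = 5. Since 2.942 < 9.236, we do not reject H₀.

2.942; do not reject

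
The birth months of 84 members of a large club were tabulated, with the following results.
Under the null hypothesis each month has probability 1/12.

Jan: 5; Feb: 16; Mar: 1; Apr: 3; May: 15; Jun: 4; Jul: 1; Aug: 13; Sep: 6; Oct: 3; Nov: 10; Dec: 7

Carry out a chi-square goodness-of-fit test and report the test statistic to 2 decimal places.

Under H₀ each category has probability 1/12, so each expected count is 84/12 = 7.
cat         O        E   (O−E)²/E
Jan         5        7      0.571
Feb        16        7     11.571
Mar         1        7      5.143
Apr         3        7      2.286
May        15        7      9.143
Jun         4        7      1.286
Jul         1        7      5.143
Aug        13        7      5.143
Sep         6        7      0.143
Oct         3        7      2.286
Nov        10        7      1.286
Dec         7        7      0.000
Sum = 44.00

44.00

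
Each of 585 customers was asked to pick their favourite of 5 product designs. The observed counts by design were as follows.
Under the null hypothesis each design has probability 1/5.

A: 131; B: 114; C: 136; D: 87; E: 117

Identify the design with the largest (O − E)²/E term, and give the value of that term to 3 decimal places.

Under H₀ each category has probability 1/5, so each expected count is 585/5 = 117.
A: (131 − 117)²/117 = 196/117 = 1.6752
B: (114 − 117)²/117 = 9/117 = 0.0769
C: (136 − 117)²/117 = 361/117 = 3.0855
D: (87 − 117)²/117 = 900/117 = 7.6923
E: (117 − 117)²/117 = 0/117 = 0.0000
The largest term is for D: 7.692.

D, 7.692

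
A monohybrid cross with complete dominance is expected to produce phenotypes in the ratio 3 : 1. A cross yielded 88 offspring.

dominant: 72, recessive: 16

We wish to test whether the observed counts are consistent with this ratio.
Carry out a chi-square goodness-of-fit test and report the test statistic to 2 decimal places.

2.18

Ratio total = 4. Expected counts: 88×3/4 = 66, 88×1/4 = 22.
χ² = (72−66)²/66 + (16−22)²/22
   = 0.545 + 1.636
Sum = 2.18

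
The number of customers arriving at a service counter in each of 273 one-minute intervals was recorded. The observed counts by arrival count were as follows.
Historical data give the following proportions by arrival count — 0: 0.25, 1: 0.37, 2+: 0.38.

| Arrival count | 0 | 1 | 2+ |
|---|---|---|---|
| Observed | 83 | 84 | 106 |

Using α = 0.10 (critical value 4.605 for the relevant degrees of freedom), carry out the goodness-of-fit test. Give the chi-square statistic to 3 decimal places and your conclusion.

Expected counts E_i = n·p_i: 273×0.25 = 68.25, 273×0.37 = 101.01, 273×0.38 = 103.74.
χ² = (83−68.25)²/68.25 + (84−101.01)²/101.01 + (106−103.74)²/103.74
   = 3.1877 + 2.8645 + 0.0492
Sum = 6.101
df = 2. Since 6.101 > 4.605, we reject H₀.

6.101; reject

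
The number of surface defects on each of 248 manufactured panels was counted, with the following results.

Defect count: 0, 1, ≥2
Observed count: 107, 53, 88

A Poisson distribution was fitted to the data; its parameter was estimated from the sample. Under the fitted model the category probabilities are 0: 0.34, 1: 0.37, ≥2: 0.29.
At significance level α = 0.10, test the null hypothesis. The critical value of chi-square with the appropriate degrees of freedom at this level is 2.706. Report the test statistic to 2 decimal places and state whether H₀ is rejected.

26.07; reject

Expected counts E_i = n·p_i: 248×0.34 = 84.32, 248×0.37 = 91.76, 248×0.29 = 71.92.
0: (107 − 84.32)²/84.32 = 514.3824/84.32 = 6.100
1: (53 − 91.76)²/91.76 = 1502.3376/91.76 = 16.372
≥2: (88 − 71.92)²/71.92 = 258.5664/71.92 = 3.595
Sum = 26.07
df = 1. Since 26.07 > 2.706, we reject H₀.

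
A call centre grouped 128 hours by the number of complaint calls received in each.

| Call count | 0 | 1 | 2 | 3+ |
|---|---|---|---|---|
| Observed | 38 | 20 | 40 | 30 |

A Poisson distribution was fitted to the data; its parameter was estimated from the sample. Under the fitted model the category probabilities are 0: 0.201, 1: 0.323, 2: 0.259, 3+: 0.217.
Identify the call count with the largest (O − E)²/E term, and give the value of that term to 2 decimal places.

1, 11.02

Expected counts E_i = n·p_i: 128×0.201 = 25.728, 128×0.323 = 41.344, 128×0.259 = 33.152, 128×0.217 = 27.776.
cat         O        E   (O−E)²/E
0          38   25.728      5.854
1          20   41.344     11.019
2          40   33.152      1.415
3+         30   27.776      0.178
The largest term is for 1: 11.02.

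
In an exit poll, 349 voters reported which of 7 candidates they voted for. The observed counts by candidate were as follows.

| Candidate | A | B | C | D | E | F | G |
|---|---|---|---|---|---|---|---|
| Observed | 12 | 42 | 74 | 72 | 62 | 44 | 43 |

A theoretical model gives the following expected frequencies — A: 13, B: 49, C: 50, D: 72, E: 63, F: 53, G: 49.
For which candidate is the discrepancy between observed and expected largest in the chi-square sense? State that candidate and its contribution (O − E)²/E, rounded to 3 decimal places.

C, 11.520

cat         O        E   (O−E)²/E
A          12       13     0.0769
B          42       49     1.0000
C          74       50    11.5200
D          72       72     0.0000
E          62       63     0.0159
F          44       53     1.5283
G          43       49     0.7347
The largest term is for C: 11.520.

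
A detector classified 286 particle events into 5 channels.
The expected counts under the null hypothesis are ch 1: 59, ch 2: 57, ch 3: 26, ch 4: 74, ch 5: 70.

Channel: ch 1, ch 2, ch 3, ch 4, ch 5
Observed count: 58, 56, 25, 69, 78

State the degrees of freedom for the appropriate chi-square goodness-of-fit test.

There are k = 5 categories and no parameters were estimated from the data, so df = 5 − 1 = 4.

4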